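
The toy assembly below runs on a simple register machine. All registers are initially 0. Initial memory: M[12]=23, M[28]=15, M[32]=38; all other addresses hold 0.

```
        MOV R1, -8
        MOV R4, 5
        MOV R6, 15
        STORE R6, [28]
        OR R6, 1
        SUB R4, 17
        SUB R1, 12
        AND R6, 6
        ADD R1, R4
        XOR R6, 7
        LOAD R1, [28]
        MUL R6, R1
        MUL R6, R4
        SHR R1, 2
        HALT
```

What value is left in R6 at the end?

-180

after MOV R1, -8: R1=-8
after MOV R4, 5: R4=5
after MOV R6, 15: R6=15
STORE R6, [28] → M[28]=15
after OR R6, 1: R6=15|1=15
after SUB R4, 17: R4=5-17=-12
after SUB R1, 12: R1=(-8)-12=-20
after AND R6, 6: R6=15&6=6
after ADD R1, R4: R1=(-20)+(-12)=-32
after XOR R6, 7: R6=6^7=1
after LOAD R1, [28]: R1=M[28]=15
after MUL R6, R1: R6=1*15=15
after MUL R6, R4: R6=15*(-12)=-180
after SHR R1, 2: R1=15>>2=3
halt.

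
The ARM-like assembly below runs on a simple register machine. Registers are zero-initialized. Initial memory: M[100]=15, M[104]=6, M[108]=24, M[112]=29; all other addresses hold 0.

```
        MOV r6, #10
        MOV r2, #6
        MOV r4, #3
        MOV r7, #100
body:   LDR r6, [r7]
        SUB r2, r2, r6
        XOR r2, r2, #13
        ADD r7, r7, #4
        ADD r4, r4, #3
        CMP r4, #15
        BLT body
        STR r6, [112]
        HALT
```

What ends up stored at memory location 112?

MOV r6, #10 → r6=10
MOV r2, #6 → r2=6
MOV r4, #3 → r4=3
MOV r7, #100 → r7=100
LDR r6, [r7] → r6=M[100]=15
SUB r2, r2, r6 → r2=6-15=-9
XOR r2, r2, #13 → r2=(-9)^13=-6
ADD r7, r7, #4 → r7=100+4=104
ADD r4, r4, #3 → r4=3+3=6
CMP r4, #15  (cmp 6,15)
BLT body: taken
LDR r6, [r7] → r6=M[104]=6
SUB r2, r2, r6 → r2=(-6)-6=-12
XOR r2, r2, #13 → r2=(-12)^13=-7
ADD r7, r7, #4 → r7=104+4=108
ADD r4, r4, #3 → r4=6+3=9
CMP r4, #15  (cmp 9,15)
BLT body: taken
LDR r6, [r7] → r6=M[108]=24
SUB r2, r2, r6 → r2=(-7)-24=-31
XOR r2, r2, #13 → r2=(-31)^13=-20
ADD r7, r7, #4 → r7=108+4=112
ADD r4, r4, #3 → r4=9+3=12
CMP r4, #15  (cmp 12,15)
BLT body: taken
LDR r6, [r7] → r6=M[112]=29
SUB r2, r2, r6 → r2=(-20)-29=-49
XOR r2, r2, #13 → r2=(-49)^13=-62
ADD r7, r7, #4 → r7=112+4=116
ADD r4, r4, #3 → r4=12+3=15
CMP r4, #15  (cmp 15,15)
BLT body: not taken
STR r6, [112] → M[112]=29
halt.

29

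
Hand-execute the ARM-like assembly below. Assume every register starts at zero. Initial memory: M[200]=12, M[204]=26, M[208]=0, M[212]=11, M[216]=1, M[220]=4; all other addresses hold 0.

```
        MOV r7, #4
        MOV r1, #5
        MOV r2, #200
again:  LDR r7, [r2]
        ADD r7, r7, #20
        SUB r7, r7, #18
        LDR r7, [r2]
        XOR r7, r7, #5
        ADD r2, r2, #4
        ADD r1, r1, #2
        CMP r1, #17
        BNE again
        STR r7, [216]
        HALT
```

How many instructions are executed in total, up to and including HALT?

r7=4
r1=5
r2=200
r7=M[200]=12
r7=12+20=32
r7=32-18=14
r7=M[200]=12
r7=12^5=9
r2=200+4=204
r1=5+2=7
CMP r1, #17  (cmp 7,17)
BNE again: taken
r7=M[204]=26
r7=26+20=46
r7=46-18=28
r7=M[204]=26
r7=26^5=31
r2=204+4=208
r1=7+2=9
CMP r1, #17  (cmp 9,17)
BNE again: taken
r7=M[208]=0
r7=0+20=20
r7=20-18=2
r7=M[208]=0
r7=0^5=5
r2=208+4=212
r1=9+2=11
CMP r1, #17  (cmp 11,17)
BNE again: taken
r7=M[212]=11
r7=11+20=31
r7=31-18=13
r7=M[212]=11
r7=11^5=14
r2=212+4=216
r1=11+2=13
CMP r1, #17  (cmp 13,17)
BNE again: taken
r7=M[216]=1
r7=1+20=21
r7=21-18=3
r7=M[216]=1
r7=1^5=4
r2=216+4=220
r1=13+2=15
CMP r1, #17  (cmp 15,17)
BNE again: taken
r7=M[220]=4
r7=4+20=24
r7=24-18=6
r7=M[220]=4
r7=4^5=1
r2=220+4=224
r1=15+2=17
CMP r1, #17  (cmp 17,17)
BNE again: not taken
STR r7, [216] → M[216]=1
halt.
Total executed instructions: 59.

59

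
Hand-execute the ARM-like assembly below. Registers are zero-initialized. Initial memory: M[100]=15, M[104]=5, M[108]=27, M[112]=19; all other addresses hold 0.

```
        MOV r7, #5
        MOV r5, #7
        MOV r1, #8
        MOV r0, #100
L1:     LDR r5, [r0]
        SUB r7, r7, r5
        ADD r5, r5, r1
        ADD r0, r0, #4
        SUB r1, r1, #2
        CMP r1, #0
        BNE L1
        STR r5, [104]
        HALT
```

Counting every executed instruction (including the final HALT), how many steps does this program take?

34

MOV r7, #5 → r7=5
MOV r5, #7 → r5=7
MOV r1, #8 → r1=8
MOV r0, #100 → r0=100
LDR r5, [r0] → r5=M[100]=15
SUB r7, r7, r5 → r7=5-15=-10
ADD r5, r5, r1 → r5=15+8=23
ADD r0, r0, #4 → r0=100+4=104
SUB r1, r1, #2 → r1=8-2=6
CMP r1, #0  (cmp 6,0)
BNE L1: taken
LDR r5, [r0] → r5=M[104]=5
SUB r7, r7, r5 → r7=(-10)-5=-15
ADD r5, r5, r1 → r5=5+6=11
ADD r0, r0, #4 → r0=104+4=108
SUB r1, r1, #2 → r1=6-2=4
CMP r1, #0  (cmp 4,0)
BNE L1: taken
LDR r5, [r0] → r5=M[108]=27
SUB r7, r7, r5 → r7=(-15)-27=-42
ADD r5, r5, r1 → r5=27+4=31
ADD r0, r0, #4 → r0=108+4=112
SUB r1, r1, #2 → r1=4-2=2
CMP r1, #0  (cmp 2,0)
BNE L1: taken
LDR r5, [r0] → r5=M[112]=19
SUB r7, r7, r5 → r7=(-42)-19=-61
ADD r5, r5, r1 → r5=19+2=21
ADD r0, r0, #4 → r0=112+4=116
SUB r1, r1, #2 → r1=2-2=0
CMP r1, #0  (cmp 0,0)
BNE L1: not taken
STR r5, [104] → M[104]=21
halt.
Total executed instructions: 34.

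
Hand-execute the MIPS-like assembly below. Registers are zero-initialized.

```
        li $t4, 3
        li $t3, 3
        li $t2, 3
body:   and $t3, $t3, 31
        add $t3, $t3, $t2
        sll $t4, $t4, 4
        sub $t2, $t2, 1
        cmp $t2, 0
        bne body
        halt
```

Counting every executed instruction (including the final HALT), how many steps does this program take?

after li $t4, 3: $t4=3
after li $t3, 3: $t3=3
after li $t2, 3: $t2=3
after and $t3, $t3, 31: $t3=3&31=3
after add $t3, $t3, $t2: $t3=3+3=6
after sll $t4, $t4, 4: $t4=3<<4=48
after sub $t2, $t2, 1: $t2=3-1=2
cmp $t2, 0  (cmp 2,0)
bne body: taken
after and $t3, $t3, 31: $t3=6&31=6
after add $t3, $t3, $t2: $t3=6+2=8
after sll $t4, $t4, 4: $t4=48<<4=768
after sub $t2, $t2, 1: $t2=2-1=1
cmp $t2, 0  (cmp 1,0)
bne body: taken
after and $t3, $t3, 31: $t3=8&31=8
after add $t3, $t3, $t2: $t3=8+1=9
after sll $t4, $t4, 4: $t4=768<<4=12288
after sub $t2, $t2, 1: $t2=1-1=0
cmp $t2, 0  (cmp 0,0)
bne body: not taken
halt.
Total executed instructions: 22.

22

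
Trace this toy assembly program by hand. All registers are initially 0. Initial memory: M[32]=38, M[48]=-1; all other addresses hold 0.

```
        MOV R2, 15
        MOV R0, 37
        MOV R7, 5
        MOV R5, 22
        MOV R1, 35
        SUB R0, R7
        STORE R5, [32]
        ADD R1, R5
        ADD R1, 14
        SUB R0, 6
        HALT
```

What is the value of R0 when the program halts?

26

after MOV R2, 15: R2=15
after MOV R0, 37: R0=37
after MOV R7, 5: R7=5
after MOV R5, 22: R5=22
after MOV R1, 35: R1=35
after SUB R0, R7: R0=37-5=32
STORE R5, [32] → M[32]=22
after ADD R1, R5: R1=35+22=57
after ADD R1, 14: R1=57+14=71
after SUB R0, 6: R0=32-6=26
halt.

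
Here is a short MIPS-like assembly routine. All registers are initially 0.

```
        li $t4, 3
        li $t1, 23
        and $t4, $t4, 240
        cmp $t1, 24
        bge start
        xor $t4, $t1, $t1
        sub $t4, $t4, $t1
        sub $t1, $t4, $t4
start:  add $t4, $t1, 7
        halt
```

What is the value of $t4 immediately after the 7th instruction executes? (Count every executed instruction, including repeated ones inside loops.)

$t4=3
$t1=23
$t4=3&240=0
cmp $t1, 24  (cmp 23,24)
bge start: not taken
$t4=23^23=0
$t4=0-23=-23
After step 7: $t4 = -23.

-23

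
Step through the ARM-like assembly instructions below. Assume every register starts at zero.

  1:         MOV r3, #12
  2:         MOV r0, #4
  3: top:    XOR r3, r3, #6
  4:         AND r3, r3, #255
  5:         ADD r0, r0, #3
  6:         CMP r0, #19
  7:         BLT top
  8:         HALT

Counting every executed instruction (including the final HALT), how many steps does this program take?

MOV r3, #12 → r3=12
MOV r0, #4 → r0=4
XOR r3, r3, #6 → r3=12^6=10
AND r3, r3, #255 → r3=10&255=10
ADD r0, r0, #3 → r0=4+3=7
CMP r0, #19  (cmp 7,19)
BLT top: taken
XOR r3, r3, #6 → r3=10^6=12
AND r3, r3, #255 → r3=12&255=12
ADD r0, r0, #3 → r0=7+3=10
CMP r0, #19  (cmp 10,19)
BLT top: taken
XOR r3, r3, #6 → r3=12^6=10
AND r3, r3, #255 → r3=10&255=10
ADD r0, r0, #3 → r0=10+3=13
CMP r0, #19  (cmp 13,19)
BLT top: taken
XOR r3, r3, #6 → r3=10^6=12
AND r3, r3, #255 → r3=12&255=12
ADD r0, r0, #3 → r0=13+3=16
CMP r0, #19  (cmp 16,19)
BLT top: taken
XOR r3, r3, #6 → r3=12^6=10
AND r3, r3, #255 → r3=10&255=10
ADD r0, r0, #3 → r0=16+3=19
CMP r0, #19  (cmp 19,19)
BLT top: not taken
halt.
Total executed instructions: 28.

28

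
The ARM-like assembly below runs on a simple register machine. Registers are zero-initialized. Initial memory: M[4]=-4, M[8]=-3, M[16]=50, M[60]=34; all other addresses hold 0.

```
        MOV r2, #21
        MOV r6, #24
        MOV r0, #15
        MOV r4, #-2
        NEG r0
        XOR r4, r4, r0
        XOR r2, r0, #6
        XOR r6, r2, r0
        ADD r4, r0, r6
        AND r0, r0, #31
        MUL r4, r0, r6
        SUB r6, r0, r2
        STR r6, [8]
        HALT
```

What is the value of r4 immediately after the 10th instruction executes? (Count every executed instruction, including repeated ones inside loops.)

r2=21
r6=24
r0=15
r4=-2
r0=-(15)=-15
r4=(-2)^(-15)=15
r2=(-15)^6=-9
r6=(-9)^(-15)=6
r4=(-15)+6=-9
r0=(-15)&31=17
After step 10: r4 = -9.

-9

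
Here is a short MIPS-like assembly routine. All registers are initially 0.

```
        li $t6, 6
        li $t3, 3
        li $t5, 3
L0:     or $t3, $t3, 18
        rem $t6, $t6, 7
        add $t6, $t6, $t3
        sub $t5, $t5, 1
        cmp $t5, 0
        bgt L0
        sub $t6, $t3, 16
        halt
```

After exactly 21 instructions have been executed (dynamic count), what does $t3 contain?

after li $t6, 6: $t6=6
after li $t3, 3: $t3=3
after li $t5, 3: $t5=3
after or $t3, $t3, 18: $t3=3|18=19
after rem $t6, $t6, 7: $t6=6%7=6
after add $t6, $t6, $t3: $t6=6+19=25
after sub $t5, $t5, 1: $t5=3-1=2
cmp $t5, 0  (cmp 2,0)
bgt L0: taken
after or $t3, $t3, 18: $t3=19|18=19
after rem $t6, $t6, 7: $t6=25%7=4
after add $t6, $t6, $t3: $t6=4+19=23
after sub $t5, $t5, 1: $t5=2-1=1
cmp $t5, 0  (cmp 1,0)
bgt L0: taken
after or $t3, $t3, 18: $t3=19|18=19
after rem $t6, $t6, 7: $t6=23%7=2
after add $t6, $t6, $t3: $t6=2+19=21
after sub $t5, $t5, 1: $t5=1-1=0
cmp $t5, 0  (cmp 0,0)
bgt L0: not taken
After step 21: $t3 = 19.

19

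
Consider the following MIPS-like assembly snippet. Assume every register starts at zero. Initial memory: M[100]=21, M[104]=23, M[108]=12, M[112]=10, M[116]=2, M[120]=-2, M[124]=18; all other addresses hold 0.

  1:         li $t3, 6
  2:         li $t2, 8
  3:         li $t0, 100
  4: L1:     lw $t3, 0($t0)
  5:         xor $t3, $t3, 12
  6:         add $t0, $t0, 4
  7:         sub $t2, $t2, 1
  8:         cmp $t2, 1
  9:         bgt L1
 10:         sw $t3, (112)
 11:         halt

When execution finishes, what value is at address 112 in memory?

30

$t3=6
$t2=8
$t0=100
$t3=M[100]=21
$t3=21^12=25
$t0=100+4=104
$t2=8-1=7
cmp $t2, 1  (cmp 7,1)
bgt L1: taken
$t3=M[104]=23
$t3=23^12=27
$t0=104+4=108
$t2=7-1=6
cmp $t2, 1  (cmp 6,1)
bgt L1: taken
$t3=M[108]=12
$t3=12^12=0
$t0=108+4=112
$t2=6-1=5
cmp $t2, 1  (cmp 5,1)
bgt L1: taken
$t3=M[112]=10
$t3=10^12=6
$t0=112+4=116
$t2=5-1=4
cmp $t2, 1  (cmp 4,1)
bgt L1: taken
$t3=M[116]=2
$t3=2^12=14
$t0=116+4=120
$t2=4-1=3
cmp $t2, 1  (cmp 3,1)
bgt L1: taken
$t3=M[120]=-2
$t3=(-2)^12=-14
$t0=120+4=124
$t2=3-1=2
cmp $t2, 1  (cmp 2,1)
bgt L1: taken
$t3=M[124]=18
$t3=18^12=30
$t0=124+4=128
$t2=2-1=1
cmp $t2, 1  (cmp 1,1)
bgt L1: not taken
sw $t3, (112) → M[112]=30
halt.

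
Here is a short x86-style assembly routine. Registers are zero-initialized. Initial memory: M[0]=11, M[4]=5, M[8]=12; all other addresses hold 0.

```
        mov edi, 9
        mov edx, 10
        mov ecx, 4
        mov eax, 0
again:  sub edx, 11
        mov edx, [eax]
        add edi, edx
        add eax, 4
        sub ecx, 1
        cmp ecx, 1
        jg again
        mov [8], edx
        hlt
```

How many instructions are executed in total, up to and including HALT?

edi=9
edx=10
ecx=4
eax=0
edx=10-11=-1
edx=M[0]=11
edi=9+11=20
eax=0+4=4
ecx=4-1=3
cmp ecx, 1  (cmp 3,1)
jg again: taken
edx=11-11=0
edx=M[4]=5
edi=20+5=25
eax=4+4=8
ecx=3-1=2
cmp ecx, 1  (cmp 2,1)
jg again: taken
edx=5-11=-6
edx=M[8]=12
edi=25+12=37
eax=8+4=12
ecx=2-1=1
cmp ecx, 1  (cmp 1,1)
jg again: not taken
mov [8], edx → M[8]=12
halt.
Total executed instructions: 27.

27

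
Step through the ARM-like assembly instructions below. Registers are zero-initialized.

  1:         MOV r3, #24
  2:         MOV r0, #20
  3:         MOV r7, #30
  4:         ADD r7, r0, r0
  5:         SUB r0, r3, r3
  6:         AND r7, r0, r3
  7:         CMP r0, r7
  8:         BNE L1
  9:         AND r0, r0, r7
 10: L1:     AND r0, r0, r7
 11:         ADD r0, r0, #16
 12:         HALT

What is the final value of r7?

r3=24
r0=20
r7=30
r7=20+20=40
r0=24-24=0
r7=0&24=0
CMP r0, r7  (cmp 0,0)
BNE L1: not taken
r0=0&0=0
r0=0&0=0
r0=0+16=16
halt.

0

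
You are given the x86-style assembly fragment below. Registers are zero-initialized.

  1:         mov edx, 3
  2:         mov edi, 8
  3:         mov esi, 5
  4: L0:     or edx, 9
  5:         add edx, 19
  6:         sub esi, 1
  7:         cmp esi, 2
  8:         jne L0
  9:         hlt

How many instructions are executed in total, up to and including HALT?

19

after mov edx, 3: edx=3
after mov edi, 8: edi=8
after mov esi, 5: esi=5
after or edx, 9: edx=3|9=11
after add edx, 19: edx=11+19=30
after sub esi, 1: esi=5-1=4
cmp esi, 2  (cmp 4,2)
jne L0: taken
after or edx, 9: edx=30|9=31
after add edx, 19: edx=31+19=50
after sub esi, 1: esi=4-1=3
cmp esi, 2  (cmp 3,2)
jne L0: taken
after or edx, 9: edx=50|9=59
after add edx, 19: edx=59+19=78
after sub esi, 1: esi=3-1=2
cmp esi, 2  (cmp 2,2)
jne L0: not taken
halt.
Total executed instructions: 19.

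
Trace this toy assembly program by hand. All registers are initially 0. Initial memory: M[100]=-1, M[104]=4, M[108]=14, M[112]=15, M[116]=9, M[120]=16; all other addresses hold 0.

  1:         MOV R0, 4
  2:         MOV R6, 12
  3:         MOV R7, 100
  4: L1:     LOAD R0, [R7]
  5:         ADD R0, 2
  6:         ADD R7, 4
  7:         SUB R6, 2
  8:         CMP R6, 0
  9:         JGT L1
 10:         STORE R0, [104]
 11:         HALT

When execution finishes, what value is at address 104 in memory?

18

MOV R0, 4 → R0=4
MOV R6, 12 → R6=12
MOV R7, 100 → R7=100
LOAD R0, [R7] → R0=M[100]=-1
ADD R0, 2 → R0=(-1)+2=1
ADD R7, 4 → R7=100+4=104
SUB R6, 2 → R6=12-2=10
CMP R6, 0  (cmp 10,0)
JGT L1: taken
LOAD R0, [R7] → R0=M[104]=4
ADD R0, 2 → R0=4+2=6
ADD R7, 4 → R7=104+4=108
SUB R6, 2 → R6=10-2=8
CMP R6, 0  (cmp 8,0)
JGT L1: taken
LOAD R0, [R7] → R0=M[108]=14
ADD R0, 2 → R0=14+2=16
ADD R7, 4 → R7=108+4=112
SUB R6, 2 → R6=8-2=6
CMP R6, 0  (cmp 6,0)
JGT L1: taken
LOAD R0, [R7] → R0=M[112]=15
ADD R0, 2 → R0=15+2=17
ADD R7, 4 → R7=112+4=116
SUB R6, 2 → R6=6-2=4
CMP R6, 0  (cmp 4,0)
JGT L1: taken
LOAD R0, [R7] → R0=M[116]=9
ADD R0, 2 → R0=9+2=11
ADD R7, 4 → R7=116+4=120
SUB R6, 2 → R6=4-2=2
CMP R6, 0  (cmp 2,0)
JGT L1: taken
LOAD R0, [R7] → R0=M[120]=16
ADD R0, 2 → R0=16+2=18
ADD R7, 4 → R7=120+4=124
SUB R6, 2 → R6=2-2=0
CMP R6, 0  (cmp 0,0)
JGT L1: not taken
STORE R0, [104] → M[104]=18
halt.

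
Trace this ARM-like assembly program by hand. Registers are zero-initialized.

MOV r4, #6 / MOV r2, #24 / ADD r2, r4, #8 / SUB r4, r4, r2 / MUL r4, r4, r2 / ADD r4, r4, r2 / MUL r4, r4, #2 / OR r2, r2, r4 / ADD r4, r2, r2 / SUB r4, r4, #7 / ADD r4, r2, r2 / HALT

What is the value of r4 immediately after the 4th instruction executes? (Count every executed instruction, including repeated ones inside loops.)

after MOV r4, #6: r4=6
after MOV r2, #24: r2=24
after ADD r2, r4, #8: r2=6+8=14
after SUB r4, r4, r2: r4=6-14=-8
After step 4: r4 = -8.

-8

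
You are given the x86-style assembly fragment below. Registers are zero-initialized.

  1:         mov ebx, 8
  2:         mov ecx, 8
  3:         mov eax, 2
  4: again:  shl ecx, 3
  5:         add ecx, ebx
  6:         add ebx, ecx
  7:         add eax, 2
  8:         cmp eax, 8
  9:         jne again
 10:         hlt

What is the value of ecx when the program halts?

5984

ebx=8
ecx=8
eax=2
ecx=8<<3=64
ecx=64+8=72
ebx=8+72=80
eax=2+2=4
cmp eax, 8  (cmp 4,8)
jne again: taken
ecx=72<<3=576
ecx=576+80=656
ebx=80+656=736
eax=4+2=6
cmp eax, 8  (cmp 6,8)
jne again: taken
ecx=656<<3=5248
ecx=5248+736=5984
ebx=736+5984=6720
eax=6+2=8
cmp eax, 8  (cmp 8,8)
jne again: not taken
halt.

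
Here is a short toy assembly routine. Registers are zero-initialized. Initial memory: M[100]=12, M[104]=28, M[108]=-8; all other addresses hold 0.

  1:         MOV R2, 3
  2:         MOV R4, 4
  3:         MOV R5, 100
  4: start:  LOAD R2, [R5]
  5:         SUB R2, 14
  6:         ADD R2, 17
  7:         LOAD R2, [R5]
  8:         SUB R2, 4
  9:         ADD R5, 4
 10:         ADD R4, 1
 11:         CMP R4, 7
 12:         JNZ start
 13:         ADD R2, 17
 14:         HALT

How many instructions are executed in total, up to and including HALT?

MOV R2, 3 → R2=3
MOV R4, 4 → R4=4
MOV R5, 100 → R5=100
LOAD R2, [R5] → R2=M[100]=12
SUB R2, 14 → R2=12-14=-2
ADD R2, 17 → R2=(-2)+17=15
LOAD R2, [R5] → R2=M[100]=12
SUB R2, 4 → R2=12-4=8
ADD R5, 4 → R5=100+4=104
ADD R4, 1 → R4=4+1=5
CMP R4, 7  (cmp 5,7)
JNZ start: taken
LOAD R2, [R5] → R2=M[104]=28
SUB R2, 14 → R2=28-14=14
ADD R2, 17 → R2=14+17=31
LOAD R2, [R5] → R2=M[104]=28
SUB R2, 4 → R2=28-4=24
ADD R5, 4 → R5=104+4=108
ADD R4, 1 → R4=5+1=6
CMP R4, 7  (cmp 6,7)
JNZ start: taken
LOAD R2, [R5] → R2=M[108]=-8
SUB R2, 14 → R2=(-8)-14=-22
ADD R2, 17 → R2=(-22)+17=-5
LOAD R2, [R5] → R2=M[108]=-8
SUB R2, 4 → R2=(-8)-4=-12
ADD R5, 4 → R5=108+4=112
ADD R4, 1 → R4=6+1=7
CMP R4, 7  (cmp 7,7)
JNZ start: not taken
ADD R2, 17 → R2=(-12)+17=5
halt.
Total executed instructions: 32.

32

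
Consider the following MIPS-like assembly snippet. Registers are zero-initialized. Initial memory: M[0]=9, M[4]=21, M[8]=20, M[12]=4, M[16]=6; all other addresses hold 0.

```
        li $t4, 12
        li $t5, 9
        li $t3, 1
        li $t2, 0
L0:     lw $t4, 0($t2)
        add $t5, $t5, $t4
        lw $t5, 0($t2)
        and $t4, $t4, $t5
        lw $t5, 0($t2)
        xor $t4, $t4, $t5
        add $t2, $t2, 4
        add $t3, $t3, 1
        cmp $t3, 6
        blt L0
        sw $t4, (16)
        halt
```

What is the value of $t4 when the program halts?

$t4=12
$t5=9
$t3=1
$t2=0
$t4=M[0]=9
$t5=9+9=18
$t5=M[0]=9
$t4=9&9=9
$t5=M[0]=9
$t4=9^9=0
$t2=0+4=4
$t3=1+1=2
cmp $t3, 6  (cmp 2,6)
blt L0: taken
$t4=M[4]=21
$t5=9+21=30
$t5=M[4]=21
$t4=21&21=21
$t5=M[4]=21
$t4=21^21=0
$t2=4+4=8
$t3=2+1=3
cmp $t3, 6  (cmp 3,6)
blt L0: taken
$t4=M[8]=20
$t5=21+20=41
$t5=M[8]=20
$t4=20&20=20
$t5=M[8]=20
$t4=20^20=0
$t2=8+4=12
$t3=3+1=4
cmp $t3, 6  (cmp 4,6)
blt L0: taken
$t4=M[12]=4
$t5=20+4=24
$t5=M[12]=4
$t4=4&4=4
$t5=M[12]=4
$t4=4^4=0
$t2=12+4=16
$t3=4+1=5
cmp $t3, 6  (cmp 5,6)
blt L0: taken
$t4=M[16]=6
$t5=4+6=10
$t5=M[16]=6
$t4=6&6=6
$t5=M[16]=6
$t4=6^6=0
$t2=16+4=20
$t3=5+1=6
cmp $t3, 6  (cmp 6,6)
blt L0: not taken
sw $t4, (16) → M[16]=0
halt.

0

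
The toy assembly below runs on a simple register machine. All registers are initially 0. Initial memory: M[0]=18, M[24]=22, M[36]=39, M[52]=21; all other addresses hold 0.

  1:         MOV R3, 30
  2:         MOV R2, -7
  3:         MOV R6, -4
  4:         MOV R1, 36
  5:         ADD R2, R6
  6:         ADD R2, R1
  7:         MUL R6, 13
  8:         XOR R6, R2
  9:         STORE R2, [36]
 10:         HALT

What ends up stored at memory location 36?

25

after MOV R3, 30: R3=30
after MOV R2, -7: R2=-7
after MOV R6, -4: R6=-4
after MOV R1, 36: R1=36
after ADD R2, R6: R2=(-7)+(-4)=-11
after ADD R2, R1: R2=(-11)+36=25
after MUL R6, 13: R6=(-4)*13=-52
after XOR R6, R2: R6=(-52)^25=-43
STORE R2, [36] → M[36]=25
halt.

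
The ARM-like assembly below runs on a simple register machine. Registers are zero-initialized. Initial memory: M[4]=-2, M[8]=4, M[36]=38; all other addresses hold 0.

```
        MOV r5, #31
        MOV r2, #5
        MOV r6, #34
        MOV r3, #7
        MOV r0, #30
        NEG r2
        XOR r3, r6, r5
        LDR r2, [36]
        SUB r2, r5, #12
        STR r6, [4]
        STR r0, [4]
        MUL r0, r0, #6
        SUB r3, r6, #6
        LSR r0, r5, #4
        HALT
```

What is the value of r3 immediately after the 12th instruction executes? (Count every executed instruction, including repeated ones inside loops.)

61

MOV r5, #31 → r5=31
MOV r2, #5 → r2=5
MOV r6, #34 → r6=34
MOV r3, #7 → r3=7
MOV r0, #30 → r0=30
NEG r2 → r2=-(5)=-5
XOR r3, r6, r5 → r3=34^31=61
LDR r2, [36] → r2=M[36]=38
SUB r2, r5, #12 → r2=31-12=19
STR r6, [4] → M[4]=34
STR r0, [4] → M[4]=30
MUL r0, r0, #6 → r0=30*6=180
After step 12: r3 = 61.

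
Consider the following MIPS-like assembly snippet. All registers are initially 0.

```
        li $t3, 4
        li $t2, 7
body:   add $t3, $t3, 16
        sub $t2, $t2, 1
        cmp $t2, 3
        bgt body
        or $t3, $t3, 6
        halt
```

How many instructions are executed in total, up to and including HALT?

after li $t3, 4: $t3=4
after li $t2, 7: $t2=7
after add $t3, $t3, 16: $t3=4+16=20
after sub $t2, $t2, 1: $t2=7-1=6
cmp $t2, 3  (cmp 6,3)
bgt body: taken
after add $t3, $t3, 16: $t3=20+16=36
after sub $t2, $t2, 1: $t2=6-1=5
cmp $t2, 3  (cmp 5,3)
bgt body: taken
after add $t3, $t3, 16: $t3=36+16=52
after sub $t2, $t2, 1: $t2=5-1=4
cmp $t2, 3  (cmp 4,3)
bgt body: taken
after add $t3, $t3, 16: $t3=52+16=68
after sub $t2, $t2, 1: $t2=4-1=3
cmp $t2, 3  (cmp 3,3)
bgt body: not taken
after or $t3, $t3, 6: $t3=68|6=70
halt.
Total executed instructions: 20.

20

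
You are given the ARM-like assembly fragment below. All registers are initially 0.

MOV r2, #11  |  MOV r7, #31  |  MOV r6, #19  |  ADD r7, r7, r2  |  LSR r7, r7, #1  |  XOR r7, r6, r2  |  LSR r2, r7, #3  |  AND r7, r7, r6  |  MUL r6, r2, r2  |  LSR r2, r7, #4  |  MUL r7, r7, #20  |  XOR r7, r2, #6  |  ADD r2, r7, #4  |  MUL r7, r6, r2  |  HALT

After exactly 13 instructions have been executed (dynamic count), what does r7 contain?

7

MOV r2, #11 → r2=11
MOV r7, #31 → r7=31
MOV r6, #19 → r6=19
ADD r7, r7, r2 → r7=31+11=42
LSR r7, r7, #1 → r7=42>>1=21
XOR r7, r6, r2 → r7=19^11=24
LSR r2, r7, #3 → r2=24>>3=3
AND r7, r7, r6 → r7=24&19=16
MUL r6, r2, r2 → r6=3*3=9
LSR r2, r7, #4 → r2=16>>4=1
MUL r7, r7, #20 → r7=16*20=320
XOR r7, r2, #6 → r7=1^6=7
ADD r2, r7, #4 → r2=7+4=11
After step 13: r7 = 7.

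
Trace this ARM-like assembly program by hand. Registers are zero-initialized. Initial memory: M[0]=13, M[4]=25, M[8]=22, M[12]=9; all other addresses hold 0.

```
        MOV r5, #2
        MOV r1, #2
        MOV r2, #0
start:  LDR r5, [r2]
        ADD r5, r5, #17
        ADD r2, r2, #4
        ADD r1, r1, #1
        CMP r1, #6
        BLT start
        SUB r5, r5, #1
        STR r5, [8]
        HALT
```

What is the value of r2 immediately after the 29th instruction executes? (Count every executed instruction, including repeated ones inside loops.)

r5=2
r1=2
r2=0
r5=M[0]=13
r5=13+17=30
r2=0+4=4
r1=2+1=3
CMP r1, #6  (cmp 3,6)
BLT start: taken
r5=M[4]=25
r5=25+17=42
r2=4+4=8
r1=3+1=4
CMP r1, #6  (cmp 4,6)
BLT start: taken
r5=M[8]=22
r5=22+17=39
r2=8+4=12
r1=4+1=5
CMP r1, #6  (cmp 5,6)
BLT start: taken
r5=M[12]=9
r5=9+17=26
r2=12+4=16
r1=5+1=6
CMP r1, #6  (cmp 6,6)
BLT start: not taken
r5=26-1=25
STR r5, [8] → M[8]=25
After step 29: r2 = 16.

16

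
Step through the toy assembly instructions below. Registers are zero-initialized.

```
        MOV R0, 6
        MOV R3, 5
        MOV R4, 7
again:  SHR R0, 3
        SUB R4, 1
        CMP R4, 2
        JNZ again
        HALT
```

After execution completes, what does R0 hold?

0

MOV R0, 6 → R0=6
MOV R3, 5 → R3=5
MOV R4, 7 → R4=7
SHR R0, 3 → R0=6>>3=0
SUB R4, 1 → R4=7-1=6
CMP R4, 2  (cmp 6,2)
JNZ again: taken
SHR R0, 3 → R0=0>>3=0
SUB R4, 1 → R4=6-1=5
CMP R4, 2  (cmp 5,2)
JNZ again: taken
SHR R0, 3 → R0=0>>3=0
SUB R4, 1 → R4=5-1=4
CMP R4, 2  (cmp 4,2)
JNZ again: taken
SHR R0, 3 → R0=0>>3=0
SUB R4, 1 → R4=4-1=3
CMP R4, 2  (cmp 3,2)
JNZ again: taken
SHR R0, 3 → R0=0>>3=0
SUB R4, 1 → R4=3-1=2
CMP R4, 2  (cmp 2,2)
JNZ again: not taken
halt.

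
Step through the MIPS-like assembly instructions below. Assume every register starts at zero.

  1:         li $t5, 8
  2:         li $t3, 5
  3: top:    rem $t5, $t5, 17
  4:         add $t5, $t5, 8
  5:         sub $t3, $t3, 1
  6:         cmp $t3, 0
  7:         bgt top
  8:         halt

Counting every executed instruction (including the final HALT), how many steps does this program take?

$t5=8
$t3=5
$t5=8%17=8
$t5=8+8=16
$t3=5-1=4
cmp $t3, 0  (cmp 4,0)
bgt top: taken
$t5=16%17=16
$t5=16+8=24
$t3=4-1=3
cmp $t3, 0  (cmp 3,0)
bgt top: taken
$t5=24%17=7
$t5=7+8=15
$t3=3-1=2
cmp $t3, 0  (cmp 2,0)
bgt top: taken
$t5=15%17=15
$t5=15+8=23
$t3=2-1=1
cmp $t3, 0  (cmp 1,0)
bgt top: taken
$t5=23%17=6
$t5=6+8=14
$t3=1-1=0
cmp $t3, 0  (cmp 0,0)
bgt top: not taken
halt.
Total executed instructions: 28.

28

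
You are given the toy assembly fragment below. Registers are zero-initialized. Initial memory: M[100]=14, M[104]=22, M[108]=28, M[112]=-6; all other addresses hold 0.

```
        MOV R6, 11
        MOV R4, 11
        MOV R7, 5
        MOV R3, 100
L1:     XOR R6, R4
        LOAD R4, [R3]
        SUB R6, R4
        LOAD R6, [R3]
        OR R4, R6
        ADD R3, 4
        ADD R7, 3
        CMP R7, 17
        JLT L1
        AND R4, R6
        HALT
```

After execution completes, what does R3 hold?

116

after MOV R6, 11: R6=11
after MOV R4, 11: R4=11
after MOV R7, 5: R7=5
after MOV R3, 100: R3=100
after XOR R6, R4: R6=11^11=0
after LOAD R4, [R3]: R4=M[100]=14
after SUB R6, R4: R6=0-14=-14
after LOAD R6, [R3]: R6=M[100]=14
after OR R4, R6: R4=14|14=14
after ADD R3, 4: R3=100+4=104
after ADD R7, 3: R7=5+3=8
CMP R7, 17  (cmp 8,17)
JLT L1: taken
after XOR R6, R4: R6=14^14=0
after LOAD R4, [R3]: R4=M[104]=22
after SUB R6, R4: R6=0-22=-22
after LOAD R6, [R3]: R6=M[104]=22
after OR R4, R6: R4=22|22=22
after ADD R3, 4: R3=104+4=108
after ADD R7, 3: R7=8+3=11
CMP R7, 17  (cmp 11,17)
JLT L1: taken
after XOR R6, R4: R6=22^22=0
after LOAD R4, [R3]: R4=M[108]=28
after SUB R6, R4: R6=0-28=-28
after LOAD R6, [R3]: R6=M[108]=28
after OR R4, R6: R4=28|28=28
after ADD R3, 4: R3=108+4=112
after ADD R7, 3: R7=11+3=14
CMP R7, 17  (cmp 14,17)
JLT L1: taken
after XOR R6, R4: R6=28^28=0
after LOAD R4, [R3]: R4=M[112]=-6
after SUB R6, R4: R6=0-(-6)=6
after LOAD R6, [R3]: R6=M[112]=-6
after OR R4, R6: R4=(-6)|(-6)=-6
after ADD R3, 4: R3=112+4=116
after ADD R7, 3: R7=14+3=17
CMP R7, 17  (cmp 17,17)
JLT L1: not taken
after AND R4, R6: R4=(-6)&(-6)=-6
halt.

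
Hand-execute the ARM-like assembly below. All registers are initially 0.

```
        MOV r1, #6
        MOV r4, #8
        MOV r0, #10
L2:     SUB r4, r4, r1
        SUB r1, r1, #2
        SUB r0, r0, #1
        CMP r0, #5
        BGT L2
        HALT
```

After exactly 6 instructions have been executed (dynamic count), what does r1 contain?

MOV r1, #6 → r1=6
MOV r4, #8 → r4=8
MOV r0, #10 → r0=10
SUB r4, r4, r1 → r4=8-6=2
SUB r1, r1, #2 → r1=6-2=4
SUB r0, r0, #1 → r0=10-1=9
After step 6: r1 = 4.

4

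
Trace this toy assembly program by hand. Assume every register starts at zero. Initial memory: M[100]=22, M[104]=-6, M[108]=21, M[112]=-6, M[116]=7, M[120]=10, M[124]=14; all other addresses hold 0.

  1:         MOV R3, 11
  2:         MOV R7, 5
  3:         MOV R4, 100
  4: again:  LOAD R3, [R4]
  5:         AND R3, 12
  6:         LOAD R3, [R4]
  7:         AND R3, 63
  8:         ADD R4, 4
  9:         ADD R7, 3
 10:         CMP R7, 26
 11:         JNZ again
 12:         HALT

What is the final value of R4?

128

R3=11
R7=5
R4=100
R3=M[100]=22
R3=22&12=4
R3=M[100]=22
R3=22&63=22
R4=100+4=104
R7=5+3=8
CMP R7, 26  (cmp 8,26)
JNZ again: taken
R3=M[104]=-6
R3=(-6)&12=8
R3=M[104]=-6
R3=(-6)&63=58
R4=104+4=108
R7=8+3=11
CMP R7, 26  (cmp 11,26)
JNZ again: taken
R3=M[108]=21
R3=21&12=4
R3=M[108]=21
R3=21&63=21
R4=108+4=112
R7=11+3=14
CMP R7, 26  (cmp 14,26)
JNZ again: taken
R3=M[112]=-6
R3=(-6)&12=8
R3=M[112]=-6
R3=(-6)&63=58
R4=112+4=116
R7=14+3=17
CMP R7, 26  (cmp 17,26)
JNZ again: taken
R3=M[116]=7
R3=7&12=4
R3=M[116]=7
R3=7&63=7
R4=116+4=120
R7=17+3=20
CMP R7, 26  (cmp 20,26)
JNZ again: taken
R3=M[120]=10
R3=10&12=8
R3=M[120]=10
R3=10&63=10
R4=120+4=124
R7=20+3=23
CMP R7, 26  (cmp 23,26)
JNZ again: taken
R3=M[124]=14
R3=14&12=12
R3=M[124]=14
R3=14&63=14
R4=124+4=128
R7=23+3=26
CMP R7, 26  (cmp 26,26)
JNZ again: not taken
halt.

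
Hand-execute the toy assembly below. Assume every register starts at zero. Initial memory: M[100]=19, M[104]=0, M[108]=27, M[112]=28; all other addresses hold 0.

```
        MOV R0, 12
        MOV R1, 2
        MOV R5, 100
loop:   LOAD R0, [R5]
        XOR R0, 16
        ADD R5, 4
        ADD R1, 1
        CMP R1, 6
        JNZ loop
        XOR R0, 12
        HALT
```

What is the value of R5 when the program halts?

116

MOV R0, 12 → R0=12
MOV R1, 2 → R1=2
MOV R5, 100 → R5=100
LOAD R0, [R5] → R0=M[100]=19
XOR R0, 16 → R0=19^16=3
ADD R5, 4 → R5=100+4=104
ADD R1, 1 → R1=2+1=3
CMP R1, 6  (cmp 3,6)
JNZ loop: taken
LOAD R0, [R5] → R0=M[104]=0
XOR R0, 16 → R0=0^16=16
ADD R5, 4 → R5=104+4=108
ADD R1, 1 → R1=3+1=4
CMP R1, 6  (cmp 4,6)
JNZ loop: taken
LOAD R0, [R5] → R0=M[108]=27
XOR R0, 16 → R0=27^16=11
ADD R5, 4 → R5=108+4=112
ADD R1, 1 → R1=4+1=5
CMP R1, 6  (cmp 5,6)
JNZ loop: taken
LOAD R0, [R5] → R0=M[112]=28
XOR R0, 16 → R0=28^16=12
ADD R5, 4 → R5=112+4=116
ADD R1, 1 → R1=5+1=6
CMP R1, 6  (cmp 6,6)
JNZ loop: not taken
XOR R0, 12 → R0=12^12=0
halt.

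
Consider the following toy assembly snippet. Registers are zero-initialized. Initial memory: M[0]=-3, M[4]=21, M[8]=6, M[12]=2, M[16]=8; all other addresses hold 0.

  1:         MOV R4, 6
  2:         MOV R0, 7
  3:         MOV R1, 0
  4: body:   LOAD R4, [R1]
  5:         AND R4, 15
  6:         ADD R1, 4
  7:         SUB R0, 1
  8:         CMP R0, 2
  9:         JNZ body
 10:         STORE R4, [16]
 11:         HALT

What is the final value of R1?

20

R4=6
R0=7
R1=0
R4=M[0]=-3
R4=(-3)&15=13
R1=0+4=4
R0=7-1=6
CMP R0, 2  (cmp 6,2)
JNZ body: taken
R4=M[4]=21
R4=21&15=5
R1=4+4=8
R0=6-1=5
CMP R0, 2  (cmp 5,2)
JNZ body: taken
R4=M[8]=6
R4=6&15=6
R1=8+4=12
R0=5-1=4
CMP R0, 2  (cmp 4,2)
JNZ body: taken
R4=M[12]=2
R4=2&15=2
R1=12+4=16
R0=4-1=3
CMP R0, 2  (cmp 3,2)
JNZ body: taken
R4=M[16]=8
R4=8&15=8
R1=16+4=20
R0=3-1=2
CMP R0, 2  (cmp 2,2)
JNZ body: not taken
STORE R4, [16] → M[16]=8
halt.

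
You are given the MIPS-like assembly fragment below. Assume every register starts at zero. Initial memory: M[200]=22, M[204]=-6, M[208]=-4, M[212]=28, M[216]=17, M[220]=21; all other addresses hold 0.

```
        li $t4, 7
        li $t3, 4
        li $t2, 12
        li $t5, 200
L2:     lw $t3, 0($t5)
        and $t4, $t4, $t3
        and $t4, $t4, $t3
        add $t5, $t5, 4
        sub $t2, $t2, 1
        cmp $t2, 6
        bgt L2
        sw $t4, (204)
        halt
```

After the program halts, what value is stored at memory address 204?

li $t4, 7 → $t4=7
li $t3, 4 → $t3=4
li $t2, 12 → $t2=12
li $t5, 200 → $t5=200
lw $t3, 0($t5) → $t3=M[200]=22
and $t4, $t4, $t3 → $t4=7&22=6
and $t4, $t4, $t3 → $t4=6&22=6
add $t5, $t5, 4 → $t5=200+4=204
sub $t2, $t2, 1 → $t2=12-1=11
cmp $t2, 6  (cmp 11,6)
bgt L2: taken
lw $t3, 0($t5) → $t3=M[204]=-6
and $t4, $t4, $t3 → $t4=6&(-6)=2
and $t4, $t4, $t3 → $t4=2&(-6)=2
add $t5, $t5, 4 → $t5=204+4=208
sub $t2, $t2, 1 → $t2=11-1=10
cmp $t2, 6  (cmp 10,6)
bgt L2: taken
lw $t3, 0($t5) → $t3=M[208]=-4
and $t4, $t4, $t3 → $t4=2&(-4)=0
and $t4, $t4, $t3 → $t4=0&(-4)=0
add $t5, $t5, 4 → $t5=208+4=212
sub $t2, $t2, 1 → $t2=10-1=9
cmp $t2, 6  (cmp 9,6)
bgt L2: taken
lw $t3, 0($t5) → $t3=M[212]=28
and $t4, $t4, $t3 → $t4=0&28=0
and $t4, $t4, $t3 → $t4=0&28=0
add $t5, $t5, 4 → $t5=212+4=216
sub $t2, $t2, 1 → $t2=9-1=8
cmp $t2, 6  (cmp 8,6)
bgt L2: taken
lw $t3, 0($t5) → $t3=M[216]=17
and $t4, $t4, $t3 → $t4=0&17=0
and $t4, $t4, $t3 → $t4=0&17=0
add $t5, $t5, 4 → $t5=216+4=220
sub $t2, $t2, 1 → $t2=8-1=7
cmp $t2, 6  (cmp 7,6)
bgt L2: taken
lw $t3, 0($t5) → $t3=M[220]=21
and $t4, $t4, $t3 → $t4=0&21=0
and $t4, $t4, $t3 → $t4=0&21=0
add $t5, $t5, 4 → $t5=220+4=224
sub $t2, $t2, 1 → $t2=7-1=6
cmp $t2, 6  (cmp 6,6)
bgt L2: not taken
sw $t4, (204) → M[204]=0
halt.

0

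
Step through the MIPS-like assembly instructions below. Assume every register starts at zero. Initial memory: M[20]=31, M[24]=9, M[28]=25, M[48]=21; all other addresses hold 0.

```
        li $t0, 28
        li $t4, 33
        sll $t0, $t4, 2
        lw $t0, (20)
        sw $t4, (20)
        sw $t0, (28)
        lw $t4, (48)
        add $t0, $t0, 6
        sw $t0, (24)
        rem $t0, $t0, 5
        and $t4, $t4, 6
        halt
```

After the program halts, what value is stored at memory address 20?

33

$t0=28
$t4=33
$t0=33<<2=132
$t0=M[20]=31
sw $t4, (20) → M[20]=33
sw $t0, (28) → M[28]=31
$t4=M[48]=21
$t0=31+6=37
sw $t0, (24) → M[24]=37
$t0=37%5=2
$t4=21&6=4
halt.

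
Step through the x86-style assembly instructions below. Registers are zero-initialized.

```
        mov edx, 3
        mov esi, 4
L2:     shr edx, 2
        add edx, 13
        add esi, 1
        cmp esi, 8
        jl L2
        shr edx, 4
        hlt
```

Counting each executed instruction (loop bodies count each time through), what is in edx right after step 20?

edx=3
esi=4
edx=3>>2=0
edx=0+13=13
esi=4+1=5
cmp esi, 8  (cmp 5,8)
jl L2: taken
edx=13>>2=3
edx=3+13=16
esi=5+1=6
cmp esi, 8  (cmp 6,8)
jl L2: taken
edx=16>>2=4
edx=4+13=17
esi=6+1=7
cmp esi, 8  (cmp 7,8)
jl L2: taken
edx=17>>2=4
edx=4+13=17
esi=7+1=8
After step 20: edx = 17.

17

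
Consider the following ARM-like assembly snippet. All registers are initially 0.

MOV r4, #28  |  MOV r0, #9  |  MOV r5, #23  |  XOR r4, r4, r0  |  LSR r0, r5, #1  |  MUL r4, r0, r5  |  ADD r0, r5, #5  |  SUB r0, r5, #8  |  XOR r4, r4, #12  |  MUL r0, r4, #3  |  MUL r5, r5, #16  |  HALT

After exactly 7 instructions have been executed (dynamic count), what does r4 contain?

253

r4=28
r0=9
r5=23
r4=28^9=21
r0=23>>1=11
r4=11*23=253
r0=23+5=28
After step 7: r4 = 253.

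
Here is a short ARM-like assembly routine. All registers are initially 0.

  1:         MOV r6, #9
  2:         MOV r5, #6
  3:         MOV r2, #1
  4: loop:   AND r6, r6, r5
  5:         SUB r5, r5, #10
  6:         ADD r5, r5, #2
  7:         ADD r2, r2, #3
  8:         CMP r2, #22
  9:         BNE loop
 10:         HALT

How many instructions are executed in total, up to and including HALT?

MOV r6, #9 → r6=9
MOV r5, #6 → r5=6
MOV r2, #1 → r2=1
AND r6, r6, r5 → r6=9&6=0
SUB r5, r5, #10 → r5=6-10=-4
ADD r5, r5, #2 → r5=(-4)+2=-2
ADD r2, r2, #3 → r2=1+3=4
CMP r2, #22  (cmp 4,22)
BNE loop: taken
AND r6, r6, r5 → r6=0&(-2)=0
SUB r5, r5, #10 → r5=(-2)-10=-12
ADD r5, r5, #2 → r5=(-12)+2=-10
ADD r2, r2, #3 → r2=4+3=7
CMP r2, #22  (cmp 7,22)
BNE loop: taken
AND r6, r6, r5 → r6=0&(-10)=0
SUB r5, r5, #10 → r5=(-10)-10=-20
ADD r5, r5, #2 → r5=(-20)+2=-18
ADD r2, r2, #3 → r2=7+3=10
CMP r2, #22  (cmp 10,22)
BNE loop: taken
AND r6, r6, r5 → r6=0&(-18)=0
SUB r5, r5, #10 → r5=(-18)-10=-28
ADD r5, r5, #2 → r5=(-28)+2=-26
ADD r2, r2, #3 → r2=10+3=13
CMP r2, #22  (cmp 13,22)
BNE loop: taken
AND r6, r6, r5 → r6=0&(-26)=0
SUB r5, r5, #10 → r5=(-26)-10=-36
ADD r5, r5, #2 → r5=(-36)+2=-34
ADD r2, r2, #3 → r2=13+3=16
CMP r2, #22  (cmp 16,22)
BNE loop: taken
AND r6, r6, r5 → r6=0&(-34)=0
SUB r5, r5, #10 → r5=(-34)-10=-44
ADD r5, r5, #2 → r5=(-44)+2=-42
ADD r2, r2, #3 → r2=16+3=19
CMP r2, #22  (cmp 19,22)
BNE loop: taken
AND r6, r6, r5 → r6=0&(-42)=0
SUB r5, r5, #10 → r5=(-42)-10=-52
ADD r5, r5, #2 → r5=(-52)+2=-50
ADD r2, r2, #3 → r2=19+3=22
CMP r2, #22  (cmp 22,22)
BNE loop: not taken
halt.
Total executed instructions: 46.

46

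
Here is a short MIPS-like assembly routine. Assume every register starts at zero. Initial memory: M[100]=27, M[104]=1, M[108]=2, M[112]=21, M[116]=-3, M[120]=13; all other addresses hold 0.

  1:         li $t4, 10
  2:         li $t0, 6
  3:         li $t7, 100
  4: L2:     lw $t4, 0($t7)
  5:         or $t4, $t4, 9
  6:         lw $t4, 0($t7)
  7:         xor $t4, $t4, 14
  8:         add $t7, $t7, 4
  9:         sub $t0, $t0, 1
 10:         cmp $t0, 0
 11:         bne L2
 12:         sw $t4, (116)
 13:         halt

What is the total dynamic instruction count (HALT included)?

53

after li $t4, 10: $t4=10
after li $t0, 6: $t0=6
after li $t7, 100: $t7=100
after lw $t4, 0($t7): $t4=M[100]=27
after or $t4, $t4, 9: $t4=27|9=27
after lw $t4, 0($t7): $t4=M[100]=27
after xor $t4, $t4, 14: $t4=27^14=21
after add $t7, $t7, 4: $t7=100+4=104
after sub $t0, $t0, 1: $t0=6-1=5
cmp $t0, 0  (cmp 5,0)
bne L2: taken
after lw $t4, 0($t7): $t4=M[104]=1
after or $t4, $t4, 9: $t4=1|9=9
after lw $t4, 0($t7): $t4=M[104]=1
after xor $t4, $t4, 14: $t4=1^14=15
after add $t7, $t7, 4: $t7=104+4=108
after sub $t0, $t0, 1: $t0=5-1=4
cmp $t0, 0  (cmp 4,0)
bne L2: taken
after lw $t4, 0($t7): $t4=M[108]=2
after or $t4, $t4, 9: $t4=2|9=11
after lw $t4, 0($t7): $t4=M[108]=2
after xor $t4, $t4, 14: $t4=2^14=12
after add $t7, $t7, 4: $t7=108+4=112
after sub $t0, $t0, 1: $t0=4-1=3
cmp $t0, 0  (cmp 3,0)
bne L2: taken
after lw $t4, 0($t7): $t4=M[112]=21
after or $t4, $t4, 9: $t4=21|9=29
after lw $t4, 0($t7): $t4=M[112]=21
after xor $t4, $t4, 14: $t4=21^14=27
after add $t7, $t7, 4: $t7=112+4=116
after sub $t0, $t0, 1: $t0=3-1=2
cmp $t0, 0  (cmp 2,0)
bne L2: taken
after lw $t4, 0($t7): $t4=M[116]=-3
after or $t4, $t4, 9: $t4=(-3)|9=-3
after lw $t4, 0($t7): $t4=M[116]=-3
after xor $t4, $t4, 14: $t4=(-3)^14=-13
after add $t7, $t7, 4: $t7=116+4=120
after sub $t0, $t0, 1: $t0=2-1=1
cmp $t0, 0  (cmp 1,0)
bne L2: taken
after lw $t4, 0($t7): $t4=M[120]=13
after or $t4, $t4, 9: $t4=13|9=13
after lw $t4, 0($t7): $t4=M[120]=13
after xor $t4, $t4, 14: $t4=13^14=3
after add $t7, $t7, 4: $t7=120+4=124
after sub $t0, $t0, 1: $t0=1-1=0
cmp $t0, 0  (cmp 0,0)
bne L2: not taken
sw $t4, (116) → M[116]=3
halt.
Total executed instructions: 53.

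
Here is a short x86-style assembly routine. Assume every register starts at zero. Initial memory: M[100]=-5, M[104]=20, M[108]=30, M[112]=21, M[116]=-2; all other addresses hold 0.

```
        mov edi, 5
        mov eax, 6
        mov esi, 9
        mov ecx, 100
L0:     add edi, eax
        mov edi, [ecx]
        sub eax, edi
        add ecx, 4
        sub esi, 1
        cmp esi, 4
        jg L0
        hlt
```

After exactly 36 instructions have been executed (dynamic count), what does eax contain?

after mov edi, 5: edi=5
after mov eax, 6: eax=6
after mov esi, 9: esi=9
after mov ecx, 100: ecx=100
after add edi, eax: edi=5+6=11
after mov edi, [ecx]: edi=M[100]=-5
after sub eax, edi: eax=6-(-5)=11
after add ecx, 4: ecx=100+4=104
after sub esi, 1: esi=9-1=8
cmp esi, 4  (cmp 8,4)
jg L0: taken
after add edi, eax: edi=(-5)+11=6
after mov edi, [ecx]: edi=M[104]=20
after sub eax, edi: eax=11-20=-9
after add ecx, 4: ecx=104+4=108
after sub esi, 1: esi=8-1=7
cmp esi, 4  (cmp 7,4)
jg L0: taken
after add edi, eax: edi=20+(-9)=11
after mov edi, [ecx]: edi=M[108]=30
after sub eax, edi: eax=(-9)-30=-39
after add ecx, 4: ecx=108+4=112
after sub esi, 1: esi=7-1=6
cmp esi, 4  (cmp 6,4)
jg L0: taken
after add edi, eax: edi=30+(-39)=-9
after mov edi, [ecx]: edi=M[112]=21
after sub eax, edi: eax=(-39)-21=-60
after add ecx, 4: ecx=112+4=116
after sub esi, 1: esi=6-1=5
cmp esi, 4  (cmp 5,4)
jg L0: taken
after add edi, eax: edi=21+(-60)=-39
after mov edi, [ecx]: edi=M[116]=-2
after sub eax, edi: eax=(-60)-(-2)=-58
after add ecx, 4: ecx=116+4=120
After step 36: eax = -58.

-58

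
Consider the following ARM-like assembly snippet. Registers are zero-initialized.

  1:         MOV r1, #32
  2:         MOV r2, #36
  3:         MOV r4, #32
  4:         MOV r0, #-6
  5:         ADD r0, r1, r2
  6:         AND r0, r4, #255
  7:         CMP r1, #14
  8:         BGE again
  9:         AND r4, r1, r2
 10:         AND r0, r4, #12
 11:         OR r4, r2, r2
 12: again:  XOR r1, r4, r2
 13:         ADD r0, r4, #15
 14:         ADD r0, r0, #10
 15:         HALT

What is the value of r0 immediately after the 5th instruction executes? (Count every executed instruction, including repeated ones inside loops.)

68

MOV r1, #32 → r1=32
MOV r2, #36 → r2=36
MOV r4, #32 → r4=32
MOV r0, #-6 → r0=-6
ADD r0, r1, r2 → r0=32+36=68
After step 5: r0 = 68.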